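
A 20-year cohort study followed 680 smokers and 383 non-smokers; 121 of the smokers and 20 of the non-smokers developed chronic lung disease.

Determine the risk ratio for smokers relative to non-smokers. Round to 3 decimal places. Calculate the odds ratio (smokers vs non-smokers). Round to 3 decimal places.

RR = 3.408; OR = 3.929

risk, smokers = 121/680 = 0.1779
risk, non-smokers = 20/383 = 0.0522
RR = 0.1779 / 0.0522 = 3.408
OR = (121 × 363) / (559 × 20) = 43923/11180 ≈ 3.929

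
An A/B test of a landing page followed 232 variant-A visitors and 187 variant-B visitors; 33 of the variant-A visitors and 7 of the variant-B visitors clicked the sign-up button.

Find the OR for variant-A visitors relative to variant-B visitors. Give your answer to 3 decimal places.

OR = (33 × 180) / (199 × 7) = 5940/1393 ≈ 4.264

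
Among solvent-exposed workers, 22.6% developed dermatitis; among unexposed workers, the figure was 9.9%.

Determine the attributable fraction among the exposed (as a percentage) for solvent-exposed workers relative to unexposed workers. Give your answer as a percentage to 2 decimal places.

AR% = (0.2260 − 0.0990) / 0.2260 = 0.5619 → 56.19%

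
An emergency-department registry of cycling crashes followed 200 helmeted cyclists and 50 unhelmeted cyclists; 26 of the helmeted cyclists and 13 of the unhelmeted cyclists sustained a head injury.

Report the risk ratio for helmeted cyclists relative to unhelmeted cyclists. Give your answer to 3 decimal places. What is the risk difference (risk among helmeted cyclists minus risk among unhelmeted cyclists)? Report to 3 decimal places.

RR = 0.500; RD = -0.130

risk, helmeted cyclists = 26/200 = 0.1300
risk, unhelmeted cyclists = 13/50 = 0.2600
RR = 0.1300 / 0.2600 = 0.500
risk difference = 0.1300 − 0.2600 = -0.130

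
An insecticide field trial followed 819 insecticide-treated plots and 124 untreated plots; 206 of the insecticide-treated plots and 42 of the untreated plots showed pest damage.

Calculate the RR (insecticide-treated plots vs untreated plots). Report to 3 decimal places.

risk, insecticide-treated plots = 206/819 = 0.2515
risk, untreated plots = 42/124 = 0.3387
RR = 0.2515 / 0.3387 = 0.743

0.743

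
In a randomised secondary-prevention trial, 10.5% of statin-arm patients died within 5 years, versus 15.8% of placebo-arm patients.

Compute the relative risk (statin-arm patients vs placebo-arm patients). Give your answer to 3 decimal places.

RR = 0.1050 / 0.1580 = 0.665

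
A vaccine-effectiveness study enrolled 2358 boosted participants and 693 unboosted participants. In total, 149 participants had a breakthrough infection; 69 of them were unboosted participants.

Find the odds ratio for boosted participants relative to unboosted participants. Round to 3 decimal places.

0.318

boosted participants with the outcome: 149 − 69 = 80
boosted participants without the outcome: 2358 − 80 = 2278
unboosted participants without the outcome: 693 − 69 = 624
odds, boosted participants = 80/2278 = 0.03512
odds, unboosted participants = 69/624 = 0.11058
OR = 0.03512 / 0.11058 = 0.318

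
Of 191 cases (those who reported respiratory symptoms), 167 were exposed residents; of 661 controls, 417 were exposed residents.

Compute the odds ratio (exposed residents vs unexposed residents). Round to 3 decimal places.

OR = (167 × 244) / (417 × 24) = 40748/10008 ≈ 4.072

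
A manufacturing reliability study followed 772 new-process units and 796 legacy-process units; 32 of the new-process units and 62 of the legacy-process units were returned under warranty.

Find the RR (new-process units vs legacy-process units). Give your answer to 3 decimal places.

risk, new-process units = 32/772 = 0.04145
risk, legacy-process units = 62/796 = 0.07789
RR = 0.04145 / 0.07789 = 0.532

0.532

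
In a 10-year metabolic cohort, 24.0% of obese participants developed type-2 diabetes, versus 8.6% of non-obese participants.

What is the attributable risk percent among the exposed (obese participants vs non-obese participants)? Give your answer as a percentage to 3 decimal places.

AR% = (0.2400 − 0.0860) / 0.2400 = 0.6417 → 64.167%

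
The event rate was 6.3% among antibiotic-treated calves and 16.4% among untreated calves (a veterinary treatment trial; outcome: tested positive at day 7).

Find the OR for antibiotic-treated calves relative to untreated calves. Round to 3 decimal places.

odds, antibiotic-treated calves = 0.0630/0.9370 = 0.0672
odds, untreated calves = 0.1640/0.8360 = 0.1962
OR = 0.0672 / 0.1962 = 0.343

OR = 0.343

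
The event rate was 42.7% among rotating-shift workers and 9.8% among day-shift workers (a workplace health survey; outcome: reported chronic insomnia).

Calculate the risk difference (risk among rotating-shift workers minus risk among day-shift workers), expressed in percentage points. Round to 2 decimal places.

32.90

risk difference = 0.4270 − 0.0980 = 0.3290 → 32.90 percentage points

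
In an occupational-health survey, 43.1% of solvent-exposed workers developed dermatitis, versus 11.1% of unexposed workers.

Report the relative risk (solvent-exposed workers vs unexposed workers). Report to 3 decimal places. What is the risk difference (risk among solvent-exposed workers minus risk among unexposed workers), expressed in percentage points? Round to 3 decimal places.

RR = 3.883; RD = 32.000

RR = 0.4310 / 0.1110 = 3.883
risk difference = 0.4310 − 0.1110 = 0.3200 → 32.000 percentage points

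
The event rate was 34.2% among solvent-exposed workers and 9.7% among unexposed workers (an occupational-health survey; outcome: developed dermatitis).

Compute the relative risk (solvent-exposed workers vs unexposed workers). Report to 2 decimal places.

RR = 0.3420 / 0.0970 = 3.53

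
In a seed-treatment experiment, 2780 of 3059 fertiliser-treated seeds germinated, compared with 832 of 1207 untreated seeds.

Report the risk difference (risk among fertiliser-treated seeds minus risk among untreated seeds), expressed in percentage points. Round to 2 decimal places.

risk, fertiliser-treated seeds = 2780/3059 = 0.9088
risk, untreated seeds = 832/1207 = 0.6893
risk difference = 0.9088 − 0.6893 = 0.2195 → 21.95 percentage points

21.95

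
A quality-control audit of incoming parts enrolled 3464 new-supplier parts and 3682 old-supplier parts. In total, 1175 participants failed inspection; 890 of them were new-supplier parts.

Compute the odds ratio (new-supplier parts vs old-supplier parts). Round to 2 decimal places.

4.12

new-supplier parts without the outcome: 3464 − 890 = 2574
old-supplier parts with the outcome: 1175 − 890 = 285
old-supplier parts without the outcome: 3682 − 285 = 3397
OR = (890 × 3397) / (2574 × 285) = 3023330/733590 ≈ 4.12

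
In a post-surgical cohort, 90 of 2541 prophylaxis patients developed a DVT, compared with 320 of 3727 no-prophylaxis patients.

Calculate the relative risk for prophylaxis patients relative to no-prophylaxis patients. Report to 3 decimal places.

risk, prophylaxis patients = 90/2541 = 0.03542
risk, no-prophylaxis patients = 320/3727 = 0.08586
RR = 0.03542 / 0.08586 = 0.413

RR: 0.413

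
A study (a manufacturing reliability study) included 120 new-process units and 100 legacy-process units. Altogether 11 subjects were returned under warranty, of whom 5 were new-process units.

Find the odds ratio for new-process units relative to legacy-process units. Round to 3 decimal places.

new-process units without the outcome: 120 − 5 = 115
legacy-process units with the outcome: 11 − 5 = 6
legacy-process units without the outcome: 100 − 6 = 94
odds, new-process units = 5/115 = 0.04348
odds, legacy-process units = 6/94 = 0.06383
OR = 0.04348 / 0.06383 = 0.681

OR ≈ 0.681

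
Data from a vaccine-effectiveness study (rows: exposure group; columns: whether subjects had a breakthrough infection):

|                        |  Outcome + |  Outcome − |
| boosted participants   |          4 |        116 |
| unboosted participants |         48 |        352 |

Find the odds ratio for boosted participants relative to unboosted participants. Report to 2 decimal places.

OR = (4 × 352) / (116 × 48) = 1408/5568 ≈ 0.25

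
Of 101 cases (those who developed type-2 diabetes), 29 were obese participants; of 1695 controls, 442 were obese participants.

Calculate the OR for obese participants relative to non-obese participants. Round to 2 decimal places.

OR = (29 × 1253) / (442 × 72) = 36337/31824 ≈ 1.14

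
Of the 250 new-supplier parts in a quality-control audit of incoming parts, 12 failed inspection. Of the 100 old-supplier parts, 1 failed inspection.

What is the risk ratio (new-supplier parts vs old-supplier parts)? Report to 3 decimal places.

4.800

risk, new-supplier parts = 12/250 = 0.04800
risk, old-supplier parts = 1/100 = 0.01000
RR = 0.04800 / 0.01000 = 4.800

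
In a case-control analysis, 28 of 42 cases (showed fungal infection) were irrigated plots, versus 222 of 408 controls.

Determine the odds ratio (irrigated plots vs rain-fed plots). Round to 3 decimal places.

OR = (28 × 186) / (222 × 14) = 5208/3108 ≈ 1.676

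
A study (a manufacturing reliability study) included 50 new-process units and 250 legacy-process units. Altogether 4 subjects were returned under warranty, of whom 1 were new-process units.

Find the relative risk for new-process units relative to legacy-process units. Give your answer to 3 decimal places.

new-process units without the outcome: 50 − 1 = 49
legacy-process units with the outcome: 4 − 1 = 3
legacy-process units without the outcome: 250 − 3 = 247
risk, new-process units = 1/50 = 0.02000
risk, legacy-process units = 3/250 = 0.01200
RR = 0.02000 / 0.01200 = 1.667

1.667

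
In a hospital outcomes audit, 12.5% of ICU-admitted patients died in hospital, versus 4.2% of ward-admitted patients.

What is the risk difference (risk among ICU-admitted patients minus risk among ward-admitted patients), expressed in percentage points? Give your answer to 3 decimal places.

risk difference = 0.12500 − 0.04200 = 0.08300 → 8.300 percentage points

8.300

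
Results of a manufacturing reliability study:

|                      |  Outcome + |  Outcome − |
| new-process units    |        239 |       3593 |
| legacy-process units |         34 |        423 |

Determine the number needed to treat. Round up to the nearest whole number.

risk, new-process units = 239/3832 = 0.062370
risk, legacy-process units = 34/457 = 0.074398
absolute risk difference = 0.012029
1 / 0.012029 = 83.132 → round up → 84

84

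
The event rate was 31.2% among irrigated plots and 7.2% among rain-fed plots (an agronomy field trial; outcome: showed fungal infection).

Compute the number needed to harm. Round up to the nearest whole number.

5

absolute risk difference = 0.240000
1 / 0.240000 = 4.167 → round up → 5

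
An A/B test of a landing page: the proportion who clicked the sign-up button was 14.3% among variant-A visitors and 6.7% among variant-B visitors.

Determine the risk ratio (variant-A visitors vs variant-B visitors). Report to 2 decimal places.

RR = 0.1430 / 0.0670 = 2.13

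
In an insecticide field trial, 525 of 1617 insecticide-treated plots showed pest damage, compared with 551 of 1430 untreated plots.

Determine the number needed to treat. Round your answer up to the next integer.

17

risk, insecticide-treated plots = 525/1617 = 0.324675
risk, untreated plots = 551/1430 = 0.385315
absolute risk difference = 0.060639
1 / 0.060639 = 16.491 → round up → 17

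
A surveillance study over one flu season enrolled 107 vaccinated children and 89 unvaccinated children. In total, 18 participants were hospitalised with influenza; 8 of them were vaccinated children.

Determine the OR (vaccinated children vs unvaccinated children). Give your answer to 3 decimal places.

0.638

vaccinated children without the outcome: 107 − 8 = 99
unvaccinated children with the outcome: 18 − 8 = 10
unvaccinated children without the outcome: 89 − 10 = 79
odds, vaccinated children = 8/99 = 0.0808
odds, unvaccinated children = 10/79 = 0.1266
OR = 0.0808 / 0.1266 = 0.638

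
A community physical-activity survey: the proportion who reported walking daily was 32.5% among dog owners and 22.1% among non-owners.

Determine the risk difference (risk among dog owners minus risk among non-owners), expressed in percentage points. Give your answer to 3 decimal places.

risk difference = 0.3250 − 0.2210 = 0.1040 → 10.400 percentage points

RD ≈ 10.400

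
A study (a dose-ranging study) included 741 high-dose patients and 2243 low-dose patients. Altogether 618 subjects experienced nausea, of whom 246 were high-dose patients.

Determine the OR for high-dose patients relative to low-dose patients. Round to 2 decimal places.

high-dose patients without the outcome: 741 − 246 = 495
low-dose patients with the outcome: 618 − 246 = 372
low-dose patients without the outcome: 2243 − 372 = 1871
odds, high-dose patients = 246/495 = 0.4970
odds, low-dose patients = 372/1871 = 0.1988
OR = 0.4970 / 0.1988 = 2.50

2.50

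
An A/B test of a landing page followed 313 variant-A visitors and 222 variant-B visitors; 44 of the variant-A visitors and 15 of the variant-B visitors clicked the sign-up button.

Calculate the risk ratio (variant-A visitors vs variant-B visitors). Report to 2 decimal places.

RR = 2.08

risk, variant-A visitors = 44/313 = 0.1406
risk, variant-B visitors = 15/222 = 0.0676
RR = 0.1406 / 0.0676 = 2.08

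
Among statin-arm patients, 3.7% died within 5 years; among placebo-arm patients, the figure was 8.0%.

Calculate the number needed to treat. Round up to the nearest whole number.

24

absolute risk difference = 0.043000
1 / 0.043000 = 23.256 → round up → 24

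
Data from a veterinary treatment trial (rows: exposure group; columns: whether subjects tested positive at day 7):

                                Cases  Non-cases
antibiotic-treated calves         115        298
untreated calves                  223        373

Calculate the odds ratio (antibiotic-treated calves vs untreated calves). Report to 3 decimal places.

OR = (115 × 373) / (298 × 223) = 42895/66454 ≈ 0.645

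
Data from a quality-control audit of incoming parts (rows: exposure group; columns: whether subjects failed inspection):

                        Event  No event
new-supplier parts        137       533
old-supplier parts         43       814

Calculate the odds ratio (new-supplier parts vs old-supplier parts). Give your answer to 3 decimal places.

OR = (137 × 814) / (533 × 43) = 111518/22919 ≈ 4.866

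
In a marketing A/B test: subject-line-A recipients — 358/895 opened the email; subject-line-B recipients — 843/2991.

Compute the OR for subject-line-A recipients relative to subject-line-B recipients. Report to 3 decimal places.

1.699

odds, subject-line-A recipients = 358/537 = 0.6667
odds, subject-line-B recipients = 843/2148 = 0.3925
OR = 0.6667 / 0.3925 = 1.699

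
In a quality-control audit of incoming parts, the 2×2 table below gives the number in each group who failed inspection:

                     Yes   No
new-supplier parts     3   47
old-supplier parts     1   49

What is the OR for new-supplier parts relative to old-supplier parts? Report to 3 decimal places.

OR = (3 × 49) / (47 × 1) = 147/47 ≈ 3.128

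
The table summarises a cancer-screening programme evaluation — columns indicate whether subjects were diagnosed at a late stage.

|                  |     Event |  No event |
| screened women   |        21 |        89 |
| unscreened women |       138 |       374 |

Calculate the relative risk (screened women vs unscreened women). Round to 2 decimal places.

risk, screened women = 21/110 = 0.1909
risk, unscreened women = 138/512 = 0.2695
RR = 0.1909 / 0.2695 = 0.71

RR = 0.71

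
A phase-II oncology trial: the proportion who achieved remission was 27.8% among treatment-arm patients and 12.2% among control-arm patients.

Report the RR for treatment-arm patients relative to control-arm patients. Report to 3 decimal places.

RR = 0.2780 / 0.1220 = 2.279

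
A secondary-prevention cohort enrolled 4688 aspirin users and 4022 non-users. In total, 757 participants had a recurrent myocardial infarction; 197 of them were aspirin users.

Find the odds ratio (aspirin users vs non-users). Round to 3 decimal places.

0.271

aspirin users without the outcome: 4688 − 197 = 4491
non-users with the outcome: 757 − 197 = 560
non-users without the outcome: 4022 − 560 = 3462
OR = (197 × 3462) / (4491 × 560) = 682014/2514960 ≈ 0.271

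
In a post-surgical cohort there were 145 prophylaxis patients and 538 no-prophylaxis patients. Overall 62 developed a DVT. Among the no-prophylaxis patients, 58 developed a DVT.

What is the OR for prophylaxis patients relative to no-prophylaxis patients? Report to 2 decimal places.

OR = 0.23

prophylaxis patients with the outcome: 62 − 58 = 4
prophylaxis patients without the outcome: 145 − 4 = 141
no-prophylaxis patients without the outcome: 538 − 58 = 480
OR = (4 × 480) / (141 × 58) = 1920/8178 ≈ 0.23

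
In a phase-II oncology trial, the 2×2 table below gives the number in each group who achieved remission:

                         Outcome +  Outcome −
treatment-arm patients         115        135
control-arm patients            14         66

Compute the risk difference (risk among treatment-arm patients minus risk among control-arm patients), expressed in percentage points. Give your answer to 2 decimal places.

RD: 28.50

risk, treatment-arm patients = 115/250 = 0.4600
risk, control-arm patients = 14/80 = 0.1750
risk difference = 0.4600 − 0.1750 = 0.2850 → 28.50 percentage points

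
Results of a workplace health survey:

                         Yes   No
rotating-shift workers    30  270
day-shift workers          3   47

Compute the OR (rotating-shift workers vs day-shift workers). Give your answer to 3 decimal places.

odds, rotating-shift workers = 30/270 = 0.1111
odds, day-shift workers = 3/47 = 0.0638
OR = 0.1111 / 0.0638 = 1.741

1.741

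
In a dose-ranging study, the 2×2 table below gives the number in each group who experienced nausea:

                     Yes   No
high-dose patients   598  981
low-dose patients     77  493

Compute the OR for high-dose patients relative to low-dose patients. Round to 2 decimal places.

OR ≈ 3.90

odds, high-dose patients = 598/981 = 0.6096
odds, low-dose patients = 77/493 = 0.1562
OR = 0.6096 / 0.1562 = 3.90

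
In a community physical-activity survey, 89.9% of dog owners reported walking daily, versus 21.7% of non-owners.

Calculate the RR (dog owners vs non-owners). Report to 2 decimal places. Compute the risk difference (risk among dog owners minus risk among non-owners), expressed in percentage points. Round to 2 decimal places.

RR = 4.14; RD = 68.20

RR = 0.8990 / 0.2170 = 4.14
risk difference = 0.8990 − 0.2170 = 0.6820 → 68.20 percentage points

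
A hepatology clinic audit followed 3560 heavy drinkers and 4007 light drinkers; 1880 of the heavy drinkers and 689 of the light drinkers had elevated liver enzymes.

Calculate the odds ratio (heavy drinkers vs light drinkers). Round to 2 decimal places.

OR = (1880 × 3318) / (1680 × 689) = 6237840/1157520 ≈ 5.39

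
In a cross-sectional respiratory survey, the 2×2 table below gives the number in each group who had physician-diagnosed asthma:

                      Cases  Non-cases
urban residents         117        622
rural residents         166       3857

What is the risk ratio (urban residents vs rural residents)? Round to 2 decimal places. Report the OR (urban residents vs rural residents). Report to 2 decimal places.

RR = 3.84; OR = 4.37

risk, urban residents = 117/739 = 0.15832
risk, rural residents = 166/4023 = 0.04126
RR = 0.15832 / 0.04126 = 3.84
OR = (117 × 3857) / (622 × 166) = 451269/103252 ≈ 4.37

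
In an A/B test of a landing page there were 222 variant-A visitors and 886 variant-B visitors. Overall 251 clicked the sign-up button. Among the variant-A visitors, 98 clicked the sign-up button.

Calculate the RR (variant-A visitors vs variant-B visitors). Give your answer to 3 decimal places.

variant-A visitors without the outcome: 222 − 98 = 124
variant-B visitors with the outcome: 251 − 98 = 153
variant-B visitors without the outcome: 886 − 153 = 733
risk, variant-A visitors = 98/222 = 0.4414
risk, variant-B visitors = 153/886 = 0.1727
RR = 0.4414 / 0.1727 = 2.556

2.556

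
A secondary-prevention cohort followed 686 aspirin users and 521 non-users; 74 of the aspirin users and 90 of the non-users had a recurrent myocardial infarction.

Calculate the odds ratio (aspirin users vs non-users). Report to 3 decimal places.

odds, aspirin users = 74/612 = 0.1209
odds, non-users = 90/431 = 0.2088
OR = 0.1209 / 0.2088 = 0.579

0.579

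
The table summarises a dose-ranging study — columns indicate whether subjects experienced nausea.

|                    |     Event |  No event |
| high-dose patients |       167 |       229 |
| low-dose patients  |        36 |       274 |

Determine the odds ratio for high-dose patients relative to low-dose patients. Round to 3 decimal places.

odds, high-dose patients = 167/229 = 0.7293
odds, low-dose patients = 36/274 = 0.1314
OR = 0.7293 / 0.1314 = 5.550

5.550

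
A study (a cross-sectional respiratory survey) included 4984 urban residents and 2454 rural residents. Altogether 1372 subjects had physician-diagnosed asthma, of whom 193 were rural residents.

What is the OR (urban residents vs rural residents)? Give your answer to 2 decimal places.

OR = 3.63

urban residents with the outcome: 1372 − 193 = 1179
urban residents without the outcome: 4984 − 1179 = 3805
rural residents without the outcome: 2454 − 193 = 2261
odds, urban residents = 1179/3805 = 0.3099
odds, rural residents = 193/2261 = 0.0854
OR = 0.3099 / 0.0854 = 3.63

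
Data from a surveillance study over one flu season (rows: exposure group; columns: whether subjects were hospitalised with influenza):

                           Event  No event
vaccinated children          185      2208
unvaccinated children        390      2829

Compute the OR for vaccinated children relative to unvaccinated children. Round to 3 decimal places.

OR = (185 × 2829) / (2208 × 390) = 523365/861120 ≈ 0.608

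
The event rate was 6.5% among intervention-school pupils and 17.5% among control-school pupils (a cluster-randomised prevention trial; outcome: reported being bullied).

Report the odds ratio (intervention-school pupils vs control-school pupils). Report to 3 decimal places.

odds, intervention-school pupils = 0.0650/0.9350 = 0.0695
odds, control-school pupils = 0.1750/0.8250 = 0.2121
OR = 0.0695 / 0.2121 = 0.328

OR ≈ 0.328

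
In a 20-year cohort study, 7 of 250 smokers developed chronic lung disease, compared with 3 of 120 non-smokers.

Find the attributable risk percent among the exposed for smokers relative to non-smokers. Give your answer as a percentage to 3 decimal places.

AR%: 10.714%

risk, smokers = 7/250 = 0.02800
risk, non-smokers = 3/120 = 0.02500
AR% = (0.02800 − 0.02500) / 0.02800 = 0.1071 → 10.714%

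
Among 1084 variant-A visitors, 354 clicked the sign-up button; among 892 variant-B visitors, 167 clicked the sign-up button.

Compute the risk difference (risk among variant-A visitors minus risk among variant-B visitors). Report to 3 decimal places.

RD = 0.139

risk, variant-A visitors = 354/1084 = 0.3266
risk, variant-B visitors = 167/892 = 0.1872
risk difference = 0.3266 − 0.1872 = 0.139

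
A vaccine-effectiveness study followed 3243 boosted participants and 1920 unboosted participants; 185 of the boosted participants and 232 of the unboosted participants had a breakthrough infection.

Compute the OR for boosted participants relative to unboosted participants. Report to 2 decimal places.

OR = (185 × 1688) / (3058 × 232) = 312280/709456 ≈ 0.44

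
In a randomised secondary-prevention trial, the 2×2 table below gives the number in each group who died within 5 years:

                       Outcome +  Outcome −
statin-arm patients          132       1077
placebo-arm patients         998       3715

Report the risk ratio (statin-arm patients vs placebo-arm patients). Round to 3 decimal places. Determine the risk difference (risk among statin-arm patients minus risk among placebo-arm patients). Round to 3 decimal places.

RR = 0.516; RD = -0.103

risk, statin-arm patients = 132/1209 = 0.1092
risk, placebo-arm patients = 998/4713 = 0.2118
RR = 0.1092 / 0.2118 = 0.516
risk difference = 0.1092 − 0.2118 = -0.103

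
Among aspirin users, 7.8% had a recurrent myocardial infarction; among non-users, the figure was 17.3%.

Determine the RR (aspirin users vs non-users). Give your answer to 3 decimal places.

RR = 0.0780 / 0.1730 = 0.451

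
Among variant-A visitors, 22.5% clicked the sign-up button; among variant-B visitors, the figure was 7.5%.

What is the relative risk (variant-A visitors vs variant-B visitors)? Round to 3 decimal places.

RR = 0.2250 / 0.0750 = 3.000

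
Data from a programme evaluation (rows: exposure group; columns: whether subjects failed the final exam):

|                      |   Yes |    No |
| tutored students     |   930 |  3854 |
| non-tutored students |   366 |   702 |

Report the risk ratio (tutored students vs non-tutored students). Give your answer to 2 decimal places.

0.57

risk, tutored students = 930/4784 = 0.1944
risk, non-tutored students = 366/1068 = 0.3427
RR = 0.1944 / 0.3427 = 0.57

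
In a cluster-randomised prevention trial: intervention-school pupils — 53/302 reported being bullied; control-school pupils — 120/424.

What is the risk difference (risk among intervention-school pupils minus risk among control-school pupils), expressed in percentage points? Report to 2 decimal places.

risk, intervention-school pupils = 53/302 = 0.1755
risk, control-school pupils = 120/424 = 0.2830
risk difference = 0.1755 − 0.2830 = -0.1075 → -10.75 percentage points

-10.75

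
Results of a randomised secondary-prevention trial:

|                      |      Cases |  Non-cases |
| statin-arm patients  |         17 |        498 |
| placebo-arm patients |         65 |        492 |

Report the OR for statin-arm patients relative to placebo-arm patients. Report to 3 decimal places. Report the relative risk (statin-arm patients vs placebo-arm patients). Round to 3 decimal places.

OR = 0.258; RR = 0.283

OR = (17 × 492) / (498 × 65) = 8364/32370 ≈ 0.258
risk, statin-arm patients = 17/515 = 0.03301
risk, placebo-arm patients = 65/557 = 0.11670
RR = 0.03301 / 0.11670 = 0.283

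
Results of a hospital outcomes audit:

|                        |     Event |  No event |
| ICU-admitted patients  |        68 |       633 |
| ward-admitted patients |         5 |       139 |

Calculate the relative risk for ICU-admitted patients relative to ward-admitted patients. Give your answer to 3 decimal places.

risk, ICU-admitted patients = 68/701 = 0.09700
risk, ward-admitted patients = 5/144 = 0.03472
RR = 0.09700 / 0.03472 = 2.794

RR ≈ 2.794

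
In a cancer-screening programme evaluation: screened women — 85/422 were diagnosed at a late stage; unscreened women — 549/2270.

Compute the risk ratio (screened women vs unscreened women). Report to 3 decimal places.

RR: 0.833

risk, screened women = 85/422 = 0.2014
risk, unscreened women = 549/2270 = 0.2419
RR = 0.2014 / 0.2419 = 0.833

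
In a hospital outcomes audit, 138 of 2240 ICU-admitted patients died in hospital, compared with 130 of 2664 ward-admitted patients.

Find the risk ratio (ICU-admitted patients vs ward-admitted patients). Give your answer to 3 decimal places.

risk, ICU-admitted patients = 138/2240 = 0.06161
risk, ward-admitted patients = 130/2664 = 0.04880
RR = 0.06161 / 0.04880 = 1.262

1.262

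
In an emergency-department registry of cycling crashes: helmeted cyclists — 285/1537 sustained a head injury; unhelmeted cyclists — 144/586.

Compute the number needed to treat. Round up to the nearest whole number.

17

risk, helmeted cyclists = 285/1537 = 0.185426
risk, unhelmeted cyclists = 144/586 = 0.245734
absolute risk difference = 0.060308
1 / 0.060308 = 16.582 → round up → 17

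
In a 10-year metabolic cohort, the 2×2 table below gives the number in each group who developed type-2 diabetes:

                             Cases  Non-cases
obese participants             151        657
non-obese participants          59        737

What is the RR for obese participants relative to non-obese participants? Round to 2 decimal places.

risk, obese participants = 151/808 = 0.1869
risk, non-obese participants = 59/796 = 0.0741
RR = 0.1869 / 0.0741 = 2.52

RR = 2.52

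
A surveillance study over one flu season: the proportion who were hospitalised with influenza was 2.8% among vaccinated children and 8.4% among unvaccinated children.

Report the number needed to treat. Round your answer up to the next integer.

18

absolute risk difference = 0.056000
1 / 0.056000 = 17.857 → round up → 18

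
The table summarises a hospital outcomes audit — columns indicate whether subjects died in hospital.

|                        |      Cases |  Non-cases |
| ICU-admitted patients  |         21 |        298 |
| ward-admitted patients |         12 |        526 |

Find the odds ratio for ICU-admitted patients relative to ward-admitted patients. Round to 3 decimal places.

3.089

odds, ICU-admitted patients = 21/298 = 0.07047
odds, ward-admitted patients = 12/526 = 0.02281
OR = 0.07047 / 0.02281 = 3.089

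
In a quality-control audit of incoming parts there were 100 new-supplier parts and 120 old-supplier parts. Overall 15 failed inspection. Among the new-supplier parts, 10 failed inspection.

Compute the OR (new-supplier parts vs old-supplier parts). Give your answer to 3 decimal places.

new-supplier parts without the outcome: 100 − 10 = 90
old-supplier parts with the outcome: 15 − 10 = 5
old-supplier parts without the outcome: 120 − 5 = 115
OR = (10 × 115) / (90 × 5) = 1150/450 ≈ 2.556

2.556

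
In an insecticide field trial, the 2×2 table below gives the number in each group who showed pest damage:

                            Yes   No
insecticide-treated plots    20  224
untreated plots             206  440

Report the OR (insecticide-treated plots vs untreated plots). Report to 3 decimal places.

OR = (20 × 440) / (224 × 206) = 8800/46144 ≈ 0.191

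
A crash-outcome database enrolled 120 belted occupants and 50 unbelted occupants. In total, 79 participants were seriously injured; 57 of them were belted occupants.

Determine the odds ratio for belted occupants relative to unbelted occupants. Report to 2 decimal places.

OR = 1.15

belted occupants without the outcome: 120 − 57 = 63
unbelted occupants with the outcome: 79 − 57 = 22
unbelted occupants without the outcome: 50 − 22 = 28
OR = (57 × 28) / (63 × 22) = 1596/1386 ≈ 1.15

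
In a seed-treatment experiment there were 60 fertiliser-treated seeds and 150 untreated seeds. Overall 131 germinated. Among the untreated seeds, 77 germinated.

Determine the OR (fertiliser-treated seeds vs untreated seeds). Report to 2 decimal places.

fertiliser-treated seeds with the outcome: 131 − 77 = 54
fertiliser-treated seeds without the outcome: 60 − 54 = 6
untreated seeds without the outcome: 150 − 77 = 73
OR = (54 × 73) / (6 × 77) = 3942/462 ≈ 8.53

OR ≈ 8.53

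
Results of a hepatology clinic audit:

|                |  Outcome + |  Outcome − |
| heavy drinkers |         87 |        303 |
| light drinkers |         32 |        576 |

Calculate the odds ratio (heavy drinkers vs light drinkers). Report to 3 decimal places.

OR = (87 × 576) / (303 × 32) = 50112/9696 ≈ 5.168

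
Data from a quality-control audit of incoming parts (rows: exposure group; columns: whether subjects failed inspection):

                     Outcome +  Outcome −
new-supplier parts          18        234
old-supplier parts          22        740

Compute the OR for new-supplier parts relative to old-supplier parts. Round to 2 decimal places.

OR = (18 × 740) / (234 × 22) = 13320/5148 ≈ 2.59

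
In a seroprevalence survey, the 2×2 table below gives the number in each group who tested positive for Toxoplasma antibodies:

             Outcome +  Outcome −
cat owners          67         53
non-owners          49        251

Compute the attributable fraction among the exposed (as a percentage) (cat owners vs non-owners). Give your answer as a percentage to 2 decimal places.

risk, cat owners = 67/120 = 0.5583
risk, non-owners = 49/300 = 0.1633
AR% = (0.5583 − 0.1633) / 0.5583 = 0.7075 → 70.75%

AR%: 70.75%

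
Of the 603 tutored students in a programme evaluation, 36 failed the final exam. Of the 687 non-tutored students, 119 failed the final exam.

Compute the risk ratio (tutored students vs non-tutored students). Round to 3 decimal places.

risk, tutored students = 36/603 = 0.0597
risk, non-tutored students = 119/687 = 0.1732
RR = 0.0597 / 0.1732 = 0.345

0.345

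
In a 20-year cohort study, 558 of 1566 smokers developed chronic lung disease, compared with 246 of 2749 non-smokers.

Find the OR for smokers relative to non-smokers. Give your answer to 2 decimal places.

odds, smokers = 558/1008 = 0.5536
odds, non-smokers = 246/2503 = 0.0983
OR = 0.5536 / 0.0983 = 5.63

5.63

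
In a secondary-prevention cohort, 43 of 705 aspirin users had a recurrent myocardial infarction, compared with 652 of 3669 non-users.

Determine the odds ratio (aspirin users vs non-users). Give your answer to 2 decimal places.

OR = (43 × 3017) / (662 × 652) = 129731/431624 ≈ 0.30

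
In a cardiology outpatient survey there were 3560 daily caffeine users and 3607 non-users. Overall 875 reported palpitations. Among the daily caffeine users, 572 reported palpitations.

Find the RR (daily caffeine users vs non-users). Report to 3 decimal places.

RR ≈ 1.913

daily caffeine users without the outcome: 3560 − 572 = 2988
non-users with the outcome: 875 − 572 = 303
non-users without the outcome: 3607 − 303 = 3304
risk, daily caffeine users = 572/3560 = 0.1607
risk, non-users = 303/3607 = 0.0840
RR = 0.1607 / 0.0840 = 1.913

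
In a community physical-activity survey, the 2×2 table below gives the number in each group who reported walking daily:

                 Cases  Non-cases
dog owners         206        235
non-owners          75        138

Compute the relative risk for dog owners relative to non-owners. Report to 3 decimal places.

risk, dog owners = 206/441 = 0.4671
risk, non-owners = 75/213 = 0.3521
RR = 0.4671 / 0.3521 = 1.327

RR ≈ 1.327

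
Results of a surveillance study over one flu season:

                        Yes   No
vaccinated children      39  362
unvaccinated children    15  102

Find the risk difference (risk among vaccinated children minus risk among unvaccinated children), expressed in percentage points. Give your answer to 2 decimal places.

RD ≈ -3.09

risk, vaccinated children = 39/401 = 0.0973
risk, unvaccinated children = 15/117 = 0.1282
risk difference = 0.0973 − 0.1282 = -0.0309 → -3.09 percentage points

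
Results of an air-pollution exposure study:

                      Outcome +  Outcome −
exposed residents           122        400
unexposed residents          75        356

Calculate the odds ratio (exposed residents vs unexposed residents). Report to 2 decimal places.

odds, exposed residents = 122/400 = 0.3050
odds, unexposed residents = 75/356 = 0.2107
OR = 0.3050 / 0.2107 = 1.45

OR: 1.45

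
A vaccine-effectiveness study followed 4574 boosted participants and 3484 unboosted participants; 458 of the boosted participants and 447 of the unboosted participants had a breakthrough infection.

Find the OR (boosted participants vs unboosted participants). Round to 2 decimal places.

odds, boosted participants = 458/4116 = 0.1113
odds, unboosted participants = 447/3037 = 0.1472
OR = 0.1113 / 0.1472 = 0.76

0.76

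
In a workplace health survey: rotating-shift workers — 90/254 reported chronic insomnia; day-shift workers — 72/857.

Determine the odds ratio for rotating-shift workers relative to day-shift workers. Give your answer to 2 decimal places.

OR = (90 × 785) / (164 × 72) = 70650/11808 ≈ 5.98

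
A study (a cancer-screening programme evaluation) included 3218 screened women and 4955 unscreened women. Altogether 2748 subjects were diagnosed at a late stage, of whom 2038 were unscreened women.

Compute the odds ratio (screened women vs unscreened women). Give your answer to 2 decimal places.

OR: 0.41

screened women with the outcome: 2748 − 2038 = 710
screened women without the outcome: 3218 − 710 = 2508
unscreened women without the outcome: 4955 − 2038 = 2917
odds, screened women = 710/2508 = 0.2831
odds, unscreened women = 2038/2917 = 0.6987
OR = 0.2831 / 0.6987 = 0.41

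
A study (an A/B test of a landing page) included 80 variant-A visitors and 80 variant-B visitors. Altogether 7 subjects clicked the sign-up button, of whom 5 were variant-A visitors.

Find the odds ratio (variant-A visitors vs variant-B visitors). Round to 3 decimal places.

2.600

variant-A visitors without the outcome: 80 − 5 = 75
variant-B visitors with the outcome: 7 − 5 = 2
variant-B visitors without the outcome: 80 − 2 = 78
odds, variant-A visitors = 5/75 = 0.06667
odds, variant-B visitors = 2/78 = 0.02564
OR = 0.06667 / 0.02564 = 2.600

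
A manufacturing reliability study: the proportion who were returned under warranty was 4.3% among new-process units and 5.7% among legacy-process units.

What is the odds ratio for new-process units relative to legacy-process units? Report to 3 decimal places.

0.743

odds, new-process units = 0.04300/0.95700 = 0.04493
odds, legacy-process units = 0.05700/0.94300 = 0.06045
OR = 0.04493 / 0.06045 = 0.743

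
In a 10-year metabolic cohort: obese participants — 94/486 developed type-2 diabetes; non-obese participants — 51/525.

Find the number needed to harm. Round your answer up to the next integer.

NNH: 11

risk, obese participants = 94/486 = 0.193416
risk, non-obese participants = 51/525 = 0.097143
absolute risk difference = 0.096273
1 / 0.096273 = 10.387 → round up → 11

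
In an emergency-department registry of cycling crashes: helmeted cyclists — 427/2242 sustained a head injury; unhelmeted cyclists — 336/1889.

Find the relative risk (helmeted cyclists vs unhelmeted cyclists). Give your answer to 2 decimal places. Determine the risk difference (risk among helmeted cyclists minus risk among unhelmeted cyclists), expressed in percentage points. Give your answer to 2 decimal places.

risk, helmeted cyclists = 427/2242 = 0.1905
risk, unhelmeted cyclists = 336/1889 = 0.1779
RR = 0.1905 / 0.1779 = 1.07
risk difference = 0.1905 − 0.1779 = 0.0126 → 1.26 percentage points

RR = 1.07; RD = 1.26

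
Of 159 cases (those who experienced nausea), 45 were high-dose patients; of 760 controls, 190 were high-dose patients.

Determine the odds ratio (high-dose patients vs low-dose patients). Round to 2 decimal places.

OR = (45 × 570) / (190 × 114) = 25650/21660 ≈ 1.18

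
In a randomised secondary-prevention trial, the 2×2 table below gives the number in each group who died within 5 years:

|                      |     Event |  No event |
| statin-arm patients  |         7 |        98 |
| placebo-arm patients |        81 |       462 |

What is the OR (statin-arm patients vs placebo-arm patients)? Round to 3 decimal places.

odds, statin-arm patients = 7/98 = 0.0714
odds, placebo-arm patients = 81/462 = 0.1753
OR = 0.0714 / 0.1753 = 0.407

OR: 0.407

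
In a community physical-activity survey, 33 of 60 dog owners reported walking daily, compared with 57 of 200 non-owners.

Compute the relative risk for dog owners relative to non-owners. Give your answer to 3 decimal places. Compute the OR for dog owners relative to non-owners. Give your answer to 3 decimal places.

risk, dog owners = 33/60 = 0.5500
risk, non-owners = 57/200 = 0.2850
RR = 0.5500 / 0.2850 = 1.930
odds, dog owners = 33/27 = 1.2222
odds, non-owners = 57/143 = 0.3986
OR = 1.2222 / 0.3986 = 3.066

RR = 1.930; OR = 3.066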